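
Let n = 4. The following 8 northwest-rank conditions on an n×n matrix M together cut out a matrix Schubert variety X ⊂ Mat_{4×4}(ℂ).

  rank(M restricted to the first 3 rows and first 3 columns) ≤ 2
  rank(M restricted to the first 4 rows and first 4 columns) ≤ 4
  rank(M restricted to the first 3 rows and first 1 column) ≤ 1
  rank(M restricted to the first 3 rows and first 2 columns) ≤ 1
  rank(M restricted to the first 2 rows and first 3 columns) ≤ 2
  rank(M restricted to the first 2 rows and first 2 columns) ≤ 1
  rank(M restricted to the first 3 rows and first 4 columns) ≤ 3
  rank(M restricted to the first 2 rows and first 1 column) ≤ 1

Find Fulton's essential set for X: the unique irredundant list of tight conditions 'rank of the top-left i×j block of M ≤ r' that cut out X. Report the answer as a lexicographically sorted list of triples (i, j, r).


Propagating the 8 rank bounds to every northwest block:

  i=1: 1, 1, 1, 1
  i=2: 1, 1, 2, 2
  i=3: 1, 1, 2, 3
  i=4: 1, 2, 3, 4

reading off 1-entries of Δ²R: w = (1, 3, 4, 2).

|D(w)|=2, |Ess(w)|=1:

[(3, 2, 1)]


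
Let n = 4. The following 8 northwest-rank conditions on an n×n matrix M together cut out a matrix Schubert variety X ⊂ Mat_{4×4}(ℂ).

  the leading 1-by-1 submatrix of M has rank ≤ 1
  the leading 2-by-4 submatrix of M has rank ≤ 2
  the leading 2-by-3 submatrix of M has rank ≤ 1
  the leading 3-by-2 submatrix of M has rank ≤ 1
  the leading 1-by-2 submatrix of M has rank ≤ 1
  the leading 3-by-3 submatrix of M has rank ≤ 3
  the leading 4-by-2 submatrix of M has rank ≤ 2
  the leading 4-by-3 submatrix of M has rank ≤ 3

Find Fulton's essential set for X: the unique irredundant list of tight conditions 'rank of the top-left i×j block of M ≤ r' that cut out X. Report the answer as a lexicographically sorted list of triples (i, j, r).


Computing R[i][j] = min implied NW-rank bound (n=4, 8 conditions):

  1, 1, 1, 1
  1, 1, 1, 2
  1, 1, 2, 3
  1, 2, 3, 4

second differences of R give the permutation w = (1, 4, 3, 2).

|D(w)|=3, |Ess(w)|=2:

[(2, 3, 1), (3, 2, 1)]


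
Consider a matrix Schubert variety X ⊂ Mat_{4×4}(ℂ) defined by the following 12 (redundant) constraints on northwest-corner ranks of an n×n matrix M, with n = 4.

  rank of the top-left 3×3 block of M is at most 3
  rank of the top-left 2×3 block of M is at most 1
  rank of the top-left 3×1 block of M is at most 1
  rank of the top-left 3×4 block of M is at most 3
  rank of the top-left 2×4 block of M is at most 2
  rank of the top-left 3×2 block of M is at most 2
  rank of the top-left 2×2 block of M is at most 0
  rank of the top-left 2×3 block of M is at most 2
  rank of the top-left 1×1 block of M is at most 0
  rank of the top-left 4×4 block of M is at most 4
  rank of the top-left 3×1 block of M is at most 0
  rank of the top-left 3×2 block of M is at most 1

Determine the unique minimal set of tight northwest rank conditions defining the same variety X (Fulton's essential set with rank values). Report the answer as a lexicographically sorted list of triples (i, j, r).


Reconstructing r_w from the 12 given conditions:

  0, 0, 1, 1
  0, 0, 1, 2
  0, 1, 2, 3
  1, 2, 3, 4

hence w(1..4) = (3, 4, 2, 1).

ℓ(w)=5; the 2 essential cells (i,j,r):

[(2, 2, 0), (3, 1, 0)]


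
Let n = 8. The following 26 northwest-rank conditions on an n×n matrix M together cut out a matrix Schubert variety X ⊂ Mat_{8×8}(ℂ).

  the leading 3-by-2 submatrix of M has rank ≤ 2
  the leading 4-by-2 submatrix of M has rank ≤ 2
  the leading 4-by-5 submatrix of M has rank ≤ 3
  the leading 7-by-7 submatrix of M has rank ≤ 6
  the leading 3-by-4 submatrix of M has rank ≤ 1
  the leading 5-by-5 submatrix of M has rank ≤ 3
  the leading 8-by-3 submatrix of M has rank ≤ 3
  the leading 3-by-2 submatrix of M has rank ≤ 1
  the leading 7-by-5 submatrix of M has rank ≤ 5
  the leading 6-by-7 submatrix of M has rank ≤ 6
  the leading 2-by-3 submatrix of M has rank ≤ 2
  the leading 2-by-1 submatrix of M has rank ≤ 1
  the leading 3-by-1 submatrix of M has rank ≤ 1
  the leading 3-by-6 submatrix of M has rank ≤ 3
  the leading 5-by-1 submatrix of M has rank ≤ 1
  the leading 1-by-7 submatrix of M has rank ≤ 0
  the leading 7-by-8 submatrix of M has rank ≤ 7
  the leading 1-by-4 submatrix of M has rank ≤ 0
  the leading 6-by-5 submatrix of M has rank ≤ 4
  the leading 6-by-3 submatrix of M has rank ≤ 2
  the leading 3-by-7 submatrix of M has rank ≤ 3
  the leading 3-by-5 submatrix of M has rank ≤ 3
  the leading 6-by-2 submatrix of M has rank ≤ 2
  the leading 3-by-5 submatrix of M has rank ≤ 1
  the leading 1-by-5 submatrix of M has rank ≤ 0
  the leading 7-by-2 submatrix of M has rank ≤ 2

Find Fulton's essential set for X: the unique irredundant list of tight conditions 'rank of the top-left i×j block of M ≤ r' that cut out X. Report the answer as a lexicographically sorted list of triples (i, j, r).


Recovering R(i,j) via the rank-extension bound from the 26 conditions:

  row 1: 0 | 0 | 0 | 0 | 0 | 0 | 0 | 1
  row 2: 1 | 1 | 1 | 1 | 1 | 1 | 1 | 2
  row 3: 1 | 1 | 1 | 1 | 1 | 2 | 2 | 3
  row 4: 1 | 2 | 2 | 2 | 2 | 3 | 3 | 4
  row 5: 1 | 2 | 2 | 3 | 3 | 4 | 4 | 5
  row 6: 1 | 2 | 2 | 3 | 4 | 5 | 5 | 6
  row 7: 1 | 2 | 3 | 4 | 5 | 6 | 6 | 7
  row 8: 1 | 2 | 3 | 4 | 5 | 6 | 7 | 8

the unique w with this rank table is (8, 1, 6, 2, 4, 5, 3, 7).

D(w) has 13 cells with 3 SE-corners; essential set:

[(1, 7, 0), (3, 5, 1), (6, 3, 2)]


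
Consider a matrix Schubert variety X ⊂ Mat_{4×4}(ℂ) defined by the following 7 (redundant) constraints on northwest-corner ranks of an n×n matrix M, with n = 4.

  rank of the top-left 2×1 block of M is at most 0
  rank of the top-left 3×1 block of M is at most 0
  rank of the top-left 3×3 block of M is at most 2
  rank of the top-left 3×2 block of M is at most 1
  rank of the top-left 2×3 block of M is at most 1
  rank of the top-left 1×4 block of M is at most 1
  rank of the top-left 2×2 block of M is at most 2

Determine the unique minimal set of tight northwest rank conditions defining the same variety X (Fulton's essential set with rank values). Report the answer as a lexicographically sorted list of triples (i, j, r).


Reconstructing r_w from the 7 given conditions:

  0  1  1  1
  0  1  1  2
  0  1  2  3
  1  2  3  4

giving w = (2, 4, 3, 1) via Δ²R.

Fulton essential set (2 of the 4 Rothe cells):

[(2, 3, 1), (3, 1, 0)]


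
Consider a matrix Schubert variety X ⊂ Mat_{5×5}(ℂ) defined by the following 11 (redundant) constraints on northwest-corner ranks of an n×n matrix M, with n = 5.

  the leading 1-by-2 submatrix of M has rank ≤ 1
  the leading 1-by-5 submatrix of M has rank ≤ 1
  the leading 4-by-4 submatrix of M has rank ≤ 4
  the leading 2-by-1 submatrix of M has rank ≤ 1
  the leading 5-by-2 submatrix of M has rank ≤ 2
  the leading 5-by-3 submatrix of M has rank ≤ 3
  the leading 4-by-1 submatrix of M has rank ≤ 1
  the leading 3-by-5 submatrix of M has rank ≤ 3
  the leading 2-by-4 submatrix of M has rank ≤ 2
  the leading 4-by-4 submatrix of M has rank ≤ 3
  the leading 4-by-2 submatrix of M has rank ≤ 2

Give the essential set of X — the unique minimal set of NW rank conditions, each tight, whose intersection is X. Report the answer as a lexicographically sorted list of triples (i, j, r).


Computing R[i][j] = min implied NW-rank bound (n=5, 11 conditions):

  R[1]: 1  1  1  1  1
  R[2]: 1  2  2  2  2
  R[3]: 1  2  3  3  3
  R[4]: 1  2  3  3  4
  R[5]: 1  2  3  4  5

reading off 1-entries of Δ²R: w = (1, 2, 3, 5, 4).

Rothe diagram D(w) (1 cell), 1 SE-corner (essential condition):

[(4, 4, 3)]


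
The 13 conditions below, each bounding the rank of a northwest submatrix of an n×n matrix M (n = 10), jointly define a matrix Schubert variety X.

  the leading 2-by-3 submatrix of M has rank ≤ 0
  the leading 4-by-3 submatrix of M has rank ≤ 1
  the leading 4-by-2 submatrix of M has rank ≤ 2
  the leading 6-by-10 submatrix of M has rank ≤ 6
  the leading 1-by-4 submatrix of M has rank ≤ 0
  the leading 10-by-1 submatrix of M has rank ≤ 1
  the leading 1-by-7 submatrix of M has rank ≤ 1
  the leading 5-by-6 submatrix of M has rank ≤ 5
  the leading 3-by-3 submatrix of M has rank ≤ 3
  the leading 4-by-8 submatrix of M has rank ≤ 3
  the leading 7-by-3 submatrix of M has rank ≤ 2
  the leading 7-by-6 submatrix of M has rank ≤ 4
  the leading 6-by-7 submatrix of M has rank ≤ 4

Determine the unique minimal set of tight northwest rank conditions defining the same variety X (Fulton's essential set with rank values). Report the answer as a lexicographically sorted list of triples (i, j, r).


Recovering R(i,j) via the rank-extension bound from the 13 conditions:

  i=1: 0 0 0 0 1 1 1 1 1 1
  i=2: 0 0 0 1 2 2 2 2 2 2
  i=3: 1 1 1 2 3 3 3 3 3 3
  i=4: 1 1 1 2 3 3 3 3 4 4
  i=5: 1 2 2 3 4 4 4 4 5 5
  i=6: 1 2 2 3 4 4 4 5 6 6
  i=7: 1 2 2 3 4 4 5 6 7 7
  i=8: 1 2 3 4 5 5 6 7 8 8
  i=9: 1 2 3 4 5 6 7 8 9 9
  i=10: 1 2 3 4 5 6 7 8 9 10

giving w = (5, 4, 1, 9, 2, 8, 7, 3, 6, 10) via Δ²R.

D(w) has 17 cells with 7 SE-corners; essential set:

[(1, 4, 0), (2, 3, 0), (4, 3, 1), (4, 8, 3), (6, 7, 4), (7, 3, 2), (7, 6, 4)]


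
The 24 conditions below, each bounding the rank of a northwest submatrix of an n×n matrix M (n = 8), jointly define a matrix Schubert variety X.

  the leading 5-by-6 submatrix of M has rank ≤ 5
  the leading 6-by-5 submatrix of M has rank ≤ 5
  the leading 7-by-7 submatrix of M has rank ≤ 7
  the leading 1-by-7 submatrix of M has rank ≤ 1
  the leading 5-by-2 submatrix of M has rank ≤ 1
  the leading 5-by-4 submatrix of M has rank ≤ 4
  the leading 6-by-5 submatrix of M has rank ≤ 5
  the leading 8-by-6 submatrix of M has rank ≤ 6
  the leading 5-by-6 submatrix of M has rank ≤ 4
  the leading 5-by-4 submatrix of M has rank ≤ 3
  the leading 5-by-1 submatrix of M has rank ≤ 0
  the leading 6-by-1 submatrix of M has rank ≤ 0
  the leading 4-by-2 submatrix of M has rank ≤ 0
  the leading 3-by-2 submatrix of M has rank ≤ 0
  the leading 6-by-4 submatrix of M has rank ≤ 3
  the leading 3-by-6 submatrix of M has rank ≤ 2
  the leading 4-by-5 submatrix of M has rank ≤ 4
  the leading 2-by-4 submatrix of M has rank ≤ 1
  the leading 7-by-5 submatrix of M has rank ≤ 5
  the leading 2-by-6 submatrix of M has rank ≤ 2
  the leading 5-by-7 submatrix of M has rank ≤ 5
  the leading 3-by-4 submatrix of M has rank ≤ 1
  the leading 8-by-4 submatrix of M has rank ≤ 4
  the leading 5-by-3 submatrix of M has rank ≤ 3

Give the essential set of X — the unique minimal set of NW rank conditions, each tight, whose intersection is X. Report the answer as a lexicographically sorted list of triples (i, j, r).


Recovering R(i,j) via the rank-extension bound from the 24 conditions:

  R[1]: 0  0  1  1  1  1  1  1
  R[2]: 0  0  1  1  2  2  2  2
  R[3]: 0  0  1  1  2  2  3  3
  R[4]: 0  0  1  2  3  3  4  4
  R[5]: 0  1  2  3  4  4  5  5
  R[6]: 0  1  2  3  4  5  6  6
  R[7]: 1  2  3  4  5  6  7  7
  R[8]: 1  2  3  4  5  6  7  8

the unique w with this rank table is (3, 5, 7, 4, 2, 6, 1, 8).

ℓ(w)=13; the 4 essential cells (i,j,r):

[(3, 4, 1), (3, 6, 2), (4, 2, 0), (6, 1, 0)]


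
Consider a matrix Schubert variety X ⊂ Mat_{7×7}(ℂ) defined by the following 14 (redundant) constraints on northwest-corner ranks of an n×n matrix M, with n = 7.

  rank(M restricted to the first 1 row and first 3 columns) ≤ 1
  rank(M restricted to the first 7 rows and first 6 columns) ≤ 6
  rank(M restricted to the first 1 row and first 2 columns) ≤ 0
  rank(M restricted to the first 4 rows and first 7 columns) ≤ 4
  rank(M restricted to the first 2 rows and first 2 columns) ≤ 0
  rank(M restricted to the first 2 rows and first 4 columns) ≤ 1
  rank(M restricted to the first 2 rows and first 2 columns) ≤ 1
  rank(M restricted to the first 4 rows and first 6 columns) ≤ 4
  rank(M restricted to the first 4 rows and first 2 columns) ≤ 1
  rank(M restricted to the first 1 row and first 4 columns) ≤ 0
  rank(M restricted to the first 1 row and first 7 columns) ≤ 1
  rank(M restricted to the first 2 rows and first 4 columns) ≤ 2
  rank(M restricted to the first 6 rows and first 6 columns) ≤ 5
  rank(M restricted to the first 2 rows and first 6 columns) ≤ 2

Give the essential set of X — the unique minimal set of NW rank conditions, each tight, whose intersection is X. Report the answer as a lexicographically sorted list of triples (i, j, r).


Recovering R(i,j) via the rank-extension bound from the 14 conditions:

  0 | 0 | 0 | 0 | 1 | 1 | 1
  0 | 0 | 1 | 1 | 2 | 2 | 2
  1 | 1 | 2 | 2 | 3 | 3 | 3
  1 | 1 | 2 | 3 | 4 | 4 | 4
  1 | 2 | 3 | 4 | 5 | 5 | 5
  1 | 2 | 3 | 4 | 5 | 5 | 6
  1 | 2 | 3 | 4 | 5 | 6 | 7

second differences of R give the permutation w = (5, 3, 1, 4, 2, 7, 6).

4 SE-corners of the 8-cell Rothe diagram give Ess(w):

[(1, 4, 0), (2, 2, 0), (4, 2, 1), (6, 6, 5)]


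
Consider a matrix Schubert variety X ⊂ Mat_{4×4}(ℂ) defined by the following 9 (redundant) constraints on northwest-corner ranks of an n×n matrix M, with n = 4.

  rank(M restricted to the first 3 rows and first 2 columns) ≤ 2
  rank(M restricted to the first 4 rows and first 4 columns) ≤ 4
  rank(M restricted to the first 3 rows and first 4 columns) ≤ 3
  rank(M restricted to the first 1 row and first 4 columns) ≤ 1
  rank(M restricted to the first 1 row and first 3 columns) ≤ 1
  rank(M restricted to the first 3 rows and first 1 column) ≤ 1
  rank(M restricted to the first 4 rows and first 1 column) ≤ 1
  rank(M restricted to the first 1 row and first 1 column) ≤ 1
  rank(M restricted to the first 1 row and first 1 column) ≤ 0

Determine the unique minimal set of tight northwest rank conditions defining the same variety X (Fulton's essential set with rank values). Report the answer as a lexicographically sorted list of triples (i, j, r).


Propagating the 9 rank bounds to every northwest block:

  0 | 1 | 1 | 1
  1 | 2 | 2 | 2
  1 | 2 | 3 | 3
  1 | 2 | 3 | 4

the unique w with this rank table is (2, 1, 3, 4).

Rothe diagram D(w) (1 cell), 1 SE-corner (essential condition):

[(1, 1, 0)]


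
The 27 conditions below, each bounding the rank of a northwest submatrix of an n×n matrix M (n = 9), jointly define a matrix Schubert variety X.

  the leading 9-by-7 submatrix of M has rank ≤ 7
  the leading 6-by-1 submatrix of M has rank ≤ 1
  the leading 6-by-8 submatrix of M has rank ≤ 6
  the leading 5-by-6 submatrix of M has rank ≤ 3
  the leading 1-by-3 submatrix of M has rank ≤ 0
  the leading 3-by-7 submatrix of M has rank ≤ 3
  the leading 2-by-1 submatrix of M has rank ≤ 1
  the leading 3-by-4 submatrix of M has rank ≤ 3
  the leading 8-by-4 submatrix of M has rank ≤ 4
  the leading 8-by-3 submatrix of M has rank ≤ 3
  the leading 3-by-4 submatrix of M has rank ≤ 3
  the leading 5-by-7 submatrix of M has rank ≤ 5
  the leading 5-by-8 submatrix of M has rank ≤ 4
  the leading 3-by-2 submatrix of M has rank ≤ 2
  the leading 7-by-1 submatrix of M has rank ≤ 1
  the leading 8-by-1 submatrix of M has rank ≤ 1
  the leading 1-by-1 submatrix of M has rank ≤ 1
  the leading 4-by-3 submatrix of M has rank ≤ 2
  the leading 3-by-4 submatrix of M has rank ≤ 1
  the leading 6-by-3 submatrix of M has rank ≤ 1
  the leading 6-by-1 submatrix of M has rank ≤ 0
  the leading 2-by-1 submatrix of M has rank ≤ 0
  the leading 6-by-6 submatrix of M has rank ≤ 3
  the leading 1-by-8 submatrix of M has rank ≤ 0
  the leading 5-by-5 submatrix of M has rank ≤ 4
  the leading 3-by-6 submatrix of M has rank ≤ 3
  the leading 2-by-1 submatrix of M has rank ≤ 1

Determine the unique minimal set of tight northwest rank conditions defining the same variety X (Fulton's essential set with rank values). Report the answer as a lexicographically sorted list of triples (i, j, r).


Rank table r_w(9×9) implied by the 27 constraints:

  i=1: 0, 0, 0, 0, 0, 0, 0, 0, 1
  i=2: 0, 1, 1, 1, 1, 1, 1, 1, 2
  i=3: 0, 1, 1, 1, 2, 2, 2, 2, 3
  i=4: 0, 1, 1, 2, 3, 3, 3, 3, 4
  i=5: 0, 1, 1, 2, 3, 3, 4, 4, 5
  i=6: 0, 1, 1, 2, 3, 3, 4, 5, 6
  i=7: 1, 2, 2, 3, 4, 4, 5, 6, 7
  i=8: 1, 2, 3, 4, 5, 5, 6, 7, 8
  i=9: 1, 2, 3, 4, 5, 6, 7, 8, 9

hence w(1..9) = (9, 2, 5, 4, 7, 8, 1, 3, 6).

Fulton essential set (5 of the 20 Rothe cells):

[(1, 8, 0), (3, 4, 1), (6, 1, 0), (6, 3, 1), (6, 6, 3)]


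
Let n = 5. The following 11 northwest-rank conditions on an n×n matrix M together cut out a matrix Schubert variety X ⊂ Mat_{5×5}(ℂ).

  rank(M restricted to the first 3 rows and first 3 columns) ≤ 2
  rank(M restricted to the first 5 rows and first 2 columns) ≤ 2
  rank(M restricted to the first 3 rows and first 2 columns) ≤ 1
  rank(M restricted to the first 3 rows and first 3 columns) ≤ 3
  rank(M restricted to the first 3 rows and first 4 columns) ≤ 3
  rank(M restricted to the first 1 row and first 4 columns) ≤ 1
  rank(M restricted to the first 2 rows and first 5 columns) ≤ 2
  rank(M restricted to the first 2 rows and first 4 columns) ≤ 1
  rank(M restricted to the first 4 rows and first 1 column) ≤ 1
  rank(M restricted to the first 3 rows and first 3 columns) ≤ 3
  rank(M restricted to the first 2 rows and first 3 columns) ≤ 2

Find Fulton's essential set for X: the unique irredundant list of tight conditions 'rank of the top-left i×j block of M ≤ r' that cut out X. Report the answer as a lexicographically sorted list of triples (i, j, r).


Rank table r_w(5×5) implied by the 11 constraints:

  i=1: 1  1  1  1  1
  i=2: 1  1  1  1  2
  i=3: 1  1  2  2  3
  i=4: 1  2  3  3  4
  i=5: 1  2  3  4  5

second differences of R give the permutation w = (1, 5, 3, 2, 4).

Fulton essential set (2 of the 4 Rothe cells):

[(2, 4, 1), (3, 2, 1)]


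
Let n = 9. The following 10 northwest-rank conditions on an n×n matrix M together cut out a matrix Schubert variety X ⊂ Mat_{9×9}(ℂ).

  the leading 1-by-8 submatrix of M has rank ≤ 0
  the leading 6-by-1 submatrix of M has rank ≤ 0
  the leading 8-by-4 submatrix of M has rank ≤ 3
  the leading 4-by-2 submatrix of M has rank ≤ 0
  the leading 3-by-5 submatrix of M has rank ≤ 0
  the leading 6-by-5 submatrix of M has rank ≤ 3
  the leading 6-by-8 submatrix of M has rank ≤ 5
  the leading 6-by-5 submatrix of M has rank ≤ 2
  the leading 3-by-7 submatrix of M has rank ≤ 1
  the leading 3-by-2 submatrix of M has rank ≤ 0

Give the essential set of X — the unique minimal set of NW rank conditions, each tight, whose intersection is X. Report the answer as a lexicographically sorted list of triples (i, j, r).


Reconstructing r_w from the 10 given conditions:

  i=1: 0 0 0 0 0 0 0 0 1
  i=2: 0 0 0 0 0 1 1 1 2
  i=3: 0 0 0 0 0 1 1 2 3
  i=4: 0 0 1 1 1 2 2 3 4
  i=5: 0 1 2 2 2 3 3 4 5
  i=6: 0 1 2 2 2 3 4 5 6
  i=7: 1 2 3 3 3 4 5 6 7
  i=8: 1 2 3 3 4 5 6 7 8
  i=9: 1 2 3 4 5 6 7 8 9

so w = (9, 6, 8, 3, 2, 7, 1, 5, 4).

D(w) has 26 cells with 7 SE-corners; essential set:

[(1, 8, 0), (3, 5, 0), (3, 7, 1), (4, 2, 0), (6, 1, 0), (6, 5, 2), (8, 4, 3)]


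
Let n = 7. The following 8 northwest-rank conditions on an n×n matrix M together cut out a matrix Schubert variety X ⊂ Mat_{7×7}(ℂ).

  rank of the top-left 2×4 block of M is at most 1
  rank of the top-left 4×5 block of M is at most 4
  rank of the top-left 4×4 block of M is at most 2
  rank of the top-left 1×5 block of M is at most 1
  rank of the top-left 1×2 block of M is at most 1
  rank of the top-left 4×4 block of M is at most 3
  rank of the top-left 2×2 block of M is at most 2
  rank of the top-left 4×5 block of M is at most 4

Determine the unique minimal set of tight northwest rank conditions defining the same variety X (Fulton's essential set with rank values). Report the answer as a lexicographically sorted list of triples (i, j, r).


Reconstructing r_w from the 8 given conditions:

  R[1]: 1 1 1 1 1 1 1
  R[2]: 1 1 1 1 2 2 2
  R[3]: 1 2 2 2 3 3 3
  R[4]: 1 2 2 2 3 4 4
  R[5]: 1 2 3 3 4 5 5
  R[6]: 1 2 3 4 5 6 6
  R[7]: 1 2 3 4 5 6 7

giving w = (1, 5, 2, 6, 3, 4, 7) via Δ²R.

Fulton essential set (2 of the 5 Rothe cells):

[(2, 4, 1), (4, 4, 2)]


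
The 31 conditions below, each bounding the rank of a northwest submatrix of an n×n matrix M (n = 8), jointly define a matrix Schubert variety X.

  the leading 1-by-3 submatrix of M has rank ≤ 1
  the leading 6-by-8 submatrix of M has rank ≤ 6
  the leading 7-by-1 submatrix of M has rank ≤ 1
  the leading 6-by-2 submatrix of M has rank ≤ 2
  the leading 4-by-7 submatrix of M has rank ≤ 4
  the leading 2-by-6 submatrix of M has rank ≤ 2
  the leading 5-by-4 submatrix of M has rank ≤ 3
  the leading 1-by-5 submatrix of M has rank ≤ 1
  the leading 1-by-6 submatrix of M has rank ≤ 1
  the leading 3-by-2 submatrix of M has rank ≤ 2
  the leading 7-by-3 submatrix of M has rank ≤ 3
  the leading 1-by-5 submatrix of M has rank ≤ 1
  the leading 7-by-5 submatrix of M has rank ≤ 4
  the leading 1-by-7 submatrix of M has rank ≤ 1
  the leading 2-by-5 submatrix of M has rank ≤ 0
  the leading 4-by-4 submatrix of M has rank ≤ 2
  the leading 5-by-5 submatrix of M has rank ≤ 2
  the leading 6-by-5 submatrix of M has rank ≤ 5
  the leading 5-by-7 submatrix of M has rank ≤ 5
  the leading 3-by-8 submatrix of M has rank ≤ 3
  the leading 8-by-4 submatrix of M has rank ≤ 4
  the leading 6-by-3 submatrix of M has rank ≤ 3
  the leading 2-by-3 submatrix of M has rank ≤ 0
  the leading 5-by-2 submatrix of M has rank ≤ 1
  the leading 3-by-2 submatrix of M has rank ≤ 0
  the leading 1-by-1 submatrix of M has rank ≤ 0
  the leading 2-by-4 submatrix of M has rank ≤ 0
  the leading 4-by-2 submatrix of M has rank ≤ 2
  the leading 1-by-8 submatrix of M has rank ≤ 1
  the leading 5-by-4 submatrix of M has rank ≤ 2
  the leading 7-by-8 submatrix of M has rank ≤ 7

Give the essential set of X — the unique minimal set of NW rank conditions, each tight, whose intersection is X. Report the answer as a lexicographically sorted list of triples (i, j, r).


Computing R[i][j] = min implied NW-rank bound (n=8, 31 conditions):

  0  0  0  0  0  1  1  1
  0  0  0  0  0  1  2  2
  0  0  1  1  1  2  3  3
  1  1  2  2  2  3  4  4
  1  1  2  2  2  3  4  5
  1  2  3  3  3  4  5  6
  1  2  3  4  4  5  6  7
  1  2  3  4  5  6  7  8

hence w(1..8) = (6, 7, 3, 1, 8, 2, 4, 5).

Fulton essential set (4 of the 15 Rothe cells):

[(2, 5, 0), (3, 2, 0), (5, 2, 1), (5, 5, 2)]


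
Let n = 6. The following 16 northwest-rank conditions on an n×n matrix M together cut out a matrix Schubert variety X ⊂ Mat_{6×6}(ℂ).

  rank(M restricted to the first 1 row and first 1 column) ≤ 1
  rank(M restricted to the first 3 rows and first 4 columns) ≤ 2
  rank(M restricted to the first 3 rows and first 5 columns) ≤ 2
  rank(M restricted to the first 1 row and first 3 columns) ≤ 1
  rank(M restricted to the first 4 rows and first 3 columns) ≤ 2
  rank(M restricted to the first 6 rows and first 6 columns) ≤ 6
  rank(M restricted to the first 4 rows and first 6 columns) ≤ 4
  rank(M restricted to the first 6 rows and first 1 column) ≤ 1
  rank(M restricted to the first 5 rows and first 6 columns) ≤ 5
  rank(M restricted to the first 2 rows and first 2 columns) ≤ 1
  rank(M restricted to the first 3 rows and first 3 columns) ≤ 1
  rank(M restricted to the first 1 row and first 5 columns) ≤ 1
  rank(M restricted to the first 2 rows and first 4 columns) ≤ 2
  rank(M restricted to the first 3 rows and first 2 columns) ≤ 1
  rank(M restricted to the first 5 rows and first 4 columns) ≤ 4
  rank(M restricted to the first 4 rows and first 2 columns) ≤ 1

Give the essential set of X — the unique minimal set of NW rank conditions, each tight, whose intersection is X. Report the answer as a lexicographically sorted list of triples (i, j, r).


Reconstructing r_w from the 16 given conditions:

  i=1: 1  1  1  1  1  1
  i=2: 1  1  1  2  2  2
  i=3: 1  1  1  2  2  3
  i=4: 1  1  2  3  3  4
  i=5: 1  2  3  4  4  5
  i=6: 1  2  3  4  5  6

hence w(1..6) = (1, 4, 6, 3, 2, 5).

Rothe diagram D(w) (6 cells), 3 SE-corners (essential conditions):

[(3, 3, 1), (3, 5, 2), (4, 2, 1)]


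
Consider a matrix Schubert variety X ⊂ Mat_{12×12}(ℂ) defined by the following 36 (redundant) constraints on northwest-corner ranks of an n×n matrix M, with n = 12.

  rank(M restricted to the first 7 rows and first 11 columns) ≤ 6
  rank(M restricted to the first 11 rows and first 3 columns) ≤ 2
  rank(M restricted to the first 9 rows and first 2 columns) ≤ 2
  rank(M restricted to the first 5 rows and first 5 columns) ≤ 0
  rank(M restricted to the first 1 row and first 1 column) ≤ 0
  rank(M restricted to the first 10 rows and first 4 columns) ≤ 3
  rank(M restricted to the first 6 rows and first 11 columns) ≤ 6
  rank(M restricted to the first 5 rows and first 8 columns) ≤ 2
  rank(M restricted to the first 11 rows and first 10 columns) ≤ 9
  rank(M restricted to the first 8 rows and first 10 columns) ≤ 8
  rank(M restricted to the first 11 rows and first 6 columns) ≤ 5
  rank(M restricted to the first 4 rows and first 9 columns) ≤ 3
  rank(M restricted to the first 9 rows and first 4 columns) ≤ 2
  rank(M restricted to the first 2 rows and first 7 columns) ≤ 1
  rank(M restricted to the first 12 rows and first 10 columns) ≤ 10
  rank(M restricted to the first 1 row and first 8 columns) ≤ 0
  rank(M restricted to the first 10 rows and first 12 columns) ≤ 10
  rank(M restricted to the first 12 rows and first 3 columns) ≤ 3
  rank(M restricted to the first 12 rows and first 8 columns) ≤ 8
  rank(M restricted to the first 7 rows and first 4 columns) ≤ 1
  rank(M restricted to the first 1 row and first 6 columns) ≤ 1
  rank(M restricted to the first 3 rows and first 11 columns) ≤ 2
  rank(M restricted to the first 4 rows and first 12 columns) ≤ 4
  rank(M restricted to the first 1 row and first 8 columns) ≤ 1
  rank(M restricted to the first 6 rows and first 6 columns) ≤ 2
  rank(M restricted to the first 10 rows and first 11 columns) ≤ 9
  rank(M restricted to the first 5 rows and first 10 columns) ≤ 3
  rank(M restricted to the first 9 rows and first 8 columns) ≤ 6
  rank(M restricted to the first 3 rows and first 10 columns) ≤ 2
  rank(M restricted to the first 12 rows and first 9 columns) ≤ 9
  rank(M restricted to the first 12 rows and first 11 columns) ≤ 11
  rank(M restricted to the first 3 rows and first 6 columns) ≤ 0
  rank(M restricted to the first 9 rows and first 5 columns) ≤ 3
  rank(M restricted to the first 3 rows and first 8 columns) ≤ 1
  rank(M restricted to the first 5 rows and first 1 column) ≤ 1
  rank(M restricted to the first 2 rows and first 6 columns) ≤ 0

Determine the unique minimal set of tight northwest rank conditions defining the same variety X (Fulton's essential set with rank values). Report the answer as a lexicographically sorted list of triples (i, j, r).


Reconstructing r_w from the 36 given conditions:

  0, 0, 0, 0, 0, 0, 0, 0, 1, 1, 1, 1
  0, 0, 0, 0, 0, 0, 1, 1, 2, 2, 2, 2
  0, 0, 0, 0, 0, 0, 1, 1, 2, 2, 2, 3
  0, 0, 0, 0, 0, 1, 2, 2, 3, 3, 3, 4
  0, 0, 0, 0, 0, 1, 2, 2, 3, 3, 4, 5
  1, 1, 1, 1, 1, 2, 3, 3, 4, 4, 5, 6
  1, 1, 1, 1, 2, 3, 4, 4, 5, 5, 6, 7
  1, 2, 2, 2, 3, 4, 5, 5, 6, 6, 7, 8
  1, 2, 2, 2, 3, 4, 5, 6, 7, 7, 8, 9
  1, 2, 2, 3, 4, 5, 6, 7, 8, 8, 9, 10
  1, 2, 2, 3, 4, 5, 6, 7, 8, 9, 10, 11
  1, 2, 3, 4, 5, 6, 7, 8, 9, 10, 11, 12

the unique w with this rank table is (9, 7, 12, 6, 11, 1, 5, 2, 8, 4, 10, 3).

D(w) has 42 cells with 10 SE-corners; essential set:

[(1, 8, 0), (3, 6, 0), (3, 8, 1), (3, 11, 2), (5, 5, 0), (5, 8, 2), (5, 10, 3), (7, 4, 1), (9, 4, 2), (11, 3, 2)]


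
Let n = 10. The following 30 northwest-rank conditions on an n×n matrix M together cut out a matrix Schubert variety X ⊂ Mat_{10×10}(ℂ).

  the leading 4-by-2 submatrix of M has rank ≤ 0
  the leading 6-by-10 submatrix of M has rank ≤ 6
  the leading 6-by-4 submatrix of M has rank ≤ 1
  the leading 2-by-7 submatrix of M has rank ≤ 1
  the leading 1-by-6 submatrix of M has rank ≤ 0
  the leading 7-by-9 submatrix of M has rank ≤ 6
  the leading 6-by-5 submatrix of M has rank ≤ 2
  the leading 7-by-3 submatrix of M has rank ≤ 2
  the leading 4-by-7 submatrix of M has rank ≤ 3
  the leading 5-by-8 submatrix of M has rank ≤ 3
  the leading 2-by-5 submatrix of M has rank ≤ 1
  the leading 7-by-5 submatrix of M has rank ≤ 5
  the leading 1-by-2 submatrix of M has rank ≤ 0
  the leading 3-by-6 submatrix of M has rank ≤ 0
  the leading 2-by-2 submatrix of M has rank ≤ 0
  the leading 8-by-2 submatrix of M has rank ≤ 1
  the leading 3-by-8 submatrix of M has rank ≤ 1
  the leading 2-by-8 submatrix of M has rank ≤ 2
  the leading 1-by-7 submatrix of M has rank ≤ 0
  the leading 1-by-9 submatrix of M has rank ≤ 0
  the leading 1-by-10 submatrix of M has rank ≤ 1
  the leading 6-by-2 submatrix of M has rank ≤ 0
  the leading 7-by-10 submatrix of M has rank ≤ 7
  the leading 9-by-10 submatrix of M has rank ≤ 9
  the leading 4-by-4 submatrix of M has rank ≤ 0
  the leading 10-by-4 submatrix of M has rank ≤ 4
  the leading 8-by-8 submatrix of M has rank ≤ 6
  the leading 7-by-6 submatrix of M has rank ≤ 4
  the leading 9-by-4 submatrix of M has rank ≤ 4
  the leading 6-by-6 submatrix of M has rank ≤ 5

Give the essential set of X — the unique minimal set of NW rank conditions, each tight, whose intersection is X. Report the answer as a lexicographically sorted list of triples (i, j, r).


The tightest implied rank at each (i,j), from the 30 conditions:

  row 1: 0  0  0  0  0  0  0  0  0  1
  row 2: 0  0  0  0  0  0  1  1  1  2
  row 3: 0  0  0  0  0  0  1  1  2  3
  row 4: 0  0  0  0  1  1  2  2  3  4
  row 5: 0  0  1  1  2  2  3  3  4  5
  row 6: 0  0  1  1  2  3  4  4  5  6
  row 7: 1  1  2  2  3  4  5  5  6  7
  row 8: 1  1  2  3  4  5  6  6  7  8
  row 9: 1  2  3  4  5  6  7  7  8  9
  row 10: 1  2  3  4  5  6  7  8  9  10

hence w(1..10) = (10, 7, 9, 5, 3, 6, 1, 4, 2, 8).

ℓ(w)=32; the 7 essential cells (i,j,r):

[(1, 9, 0), (3, 6, 0), (3, 8, 1), (4, 4, 0), (6, 2, 0), (6, 4, 1), (8, 2, 1)]


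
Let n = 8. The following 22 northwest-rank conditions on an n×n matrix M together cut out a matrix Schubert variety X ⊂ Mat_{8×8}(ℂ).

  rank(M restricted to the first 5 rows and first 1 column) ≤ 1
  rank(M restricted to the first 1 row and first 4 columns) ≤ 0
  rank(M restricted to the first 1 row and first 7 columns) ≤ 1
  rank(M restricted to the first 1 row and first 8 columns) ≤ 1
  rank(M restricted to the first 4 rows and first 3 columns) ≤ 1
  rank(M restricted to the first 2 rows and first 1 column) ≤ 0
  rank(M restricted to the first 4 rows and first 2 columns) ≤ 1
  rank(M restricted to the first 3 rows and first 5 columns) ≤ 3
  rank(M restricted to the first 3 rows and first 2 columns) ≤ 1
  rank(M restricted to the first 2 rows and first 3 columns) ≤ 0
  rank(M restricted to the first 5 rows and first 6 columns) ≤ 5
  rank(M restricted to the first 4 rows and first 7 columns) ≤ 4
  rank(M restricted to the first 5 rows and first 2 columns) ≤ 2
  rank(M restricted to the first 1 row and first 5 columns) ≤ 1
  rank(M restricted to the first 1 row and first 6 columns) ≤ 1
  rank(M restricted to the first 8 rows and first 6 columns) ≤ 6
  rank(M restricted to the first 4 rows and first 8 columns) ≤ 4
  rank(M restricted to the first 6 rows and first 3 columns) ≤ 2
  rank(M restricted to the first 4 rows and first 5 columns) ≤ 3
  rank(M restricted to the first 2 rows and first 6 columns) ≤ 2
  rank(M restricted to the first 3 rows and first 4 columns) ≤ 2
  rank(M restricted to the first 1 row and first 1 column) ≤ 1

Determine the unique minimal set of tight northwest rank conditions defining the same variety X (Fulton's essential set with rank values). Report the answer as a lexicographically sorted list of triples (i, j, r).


Computing R[i][j] = min implied NW-rank bound (n=8, 22 conditions):

  i=1: 0, 0, 0, 0, 1, 1, 1, 1
  i=2: 0, 0, 0, 1, 2, 2, 2, 2
  i=3: 1, 1, 1, 2, 3, 3, 3, 3
  i=4: 1, 1, 1, 2, 3, 4, 4, 4
  i=5: 1, 2, 2, 3, 4, 5, 5, 5
  i=6: 1, 2, 2, 3, 4, 5, 6, 6
  i=7: 1, 2, 3, 4, 5, 6, 7, 7
  i=8: 1, 2, 3, 4, 5, 6, 7, 8

so w = (5, 4, 1, 6, 2, 7, 3, 8).

D(w) has 10 cells with 4 SE-corners; essential set:

[(1, 4, 0), (2, 3, 0), (4, 3, 1), (6, 3, 2)]


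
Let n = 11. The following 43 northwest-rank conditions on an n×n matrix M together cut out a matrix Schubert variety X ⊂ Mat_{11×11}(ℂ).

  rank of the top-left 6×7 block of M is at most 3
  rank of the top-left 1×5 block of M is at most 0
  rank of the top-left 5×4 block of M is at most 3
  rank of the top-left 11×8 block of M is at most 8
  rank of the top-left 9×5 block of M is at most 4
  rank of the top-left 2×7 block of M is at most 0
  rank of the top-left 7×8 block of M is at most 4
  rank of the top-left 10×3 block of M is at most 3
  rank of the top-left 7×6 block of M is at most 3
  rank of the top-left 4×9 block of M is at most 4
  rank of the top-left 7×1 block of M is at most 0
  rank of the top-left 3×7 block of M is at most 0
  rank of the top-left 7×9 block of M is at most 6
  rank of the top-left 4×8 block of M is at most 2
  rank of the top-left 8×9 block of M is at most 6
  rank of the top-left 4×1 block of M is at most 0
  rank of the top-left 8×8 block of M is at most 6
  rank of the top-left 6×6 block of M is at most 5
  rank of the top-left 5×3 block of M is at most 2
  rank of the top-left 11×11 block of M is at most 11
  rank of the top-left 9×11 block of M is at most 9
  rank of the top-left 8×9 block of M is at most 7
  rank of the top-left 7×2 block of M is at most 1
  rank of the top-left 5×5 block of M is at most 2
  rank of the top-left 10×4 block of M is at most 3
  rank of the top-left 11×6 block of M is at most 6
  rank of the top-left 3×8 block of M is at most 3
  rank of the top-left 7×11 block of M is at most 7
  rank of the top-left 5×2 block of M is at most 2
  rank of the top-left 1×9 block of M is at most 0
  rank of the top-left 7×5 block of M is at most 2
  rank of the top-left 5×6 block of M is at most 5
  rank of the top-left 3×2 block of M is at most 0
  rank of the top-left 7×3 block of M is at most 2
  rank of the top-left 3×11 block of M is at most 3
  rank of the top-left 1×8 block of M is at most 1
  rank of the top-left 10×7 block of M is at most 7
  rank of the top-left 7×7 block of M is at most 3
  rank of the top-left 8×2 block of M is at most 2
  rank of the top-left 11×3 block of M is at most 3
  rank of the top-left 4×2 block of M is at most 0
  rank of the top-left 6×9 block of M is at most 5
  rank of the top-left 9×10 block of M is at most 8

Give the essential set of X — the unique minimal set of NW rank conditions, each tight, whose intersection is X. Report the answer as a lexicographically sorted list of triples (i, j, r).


Computing R[i][j] = min implied NW-rank bound (n=11, 43 conditions):

  R[1]: 0, 0, 0, 0, 0, 0, 0, 0, 0, 1, 1
  R[2]: 0, 0, 0, 0, 0, 0, 0, 1, 1, 2, 2
  R[3]: 0, 0, 0, 0, 0, 0, 0, 1, 2, 3, 3
  R[4]: 0, 0, 1, 1, 1, 1, 1, 2, 3, 4, 4
  R[5]: 0, 1, 2, 2, 2, 2, 2, 3, 4, 5, 5
  R[6]: 0, 1, 2, 2, 2, 3, 3, 4, 5, 6, 6
  R[7]: 0, 1, 2, 2, 2, 3, 3, 4, 5, 6, 7
  R[8]: 1, 2, 3, 3, 3, 4, 4, 5, 6, 7, 8
  R[9]: 1, 2, 3, 3, 4, 5, 5, 6, 7, 8, 9
  R[10]: 1, 2, 3, 3, 4, 5, 6, 7, 8, 9, 10
  R[11]: 1, 2, 3, 4, 5, 6, 7, 8, 9, 10, 11

hence w(1..11) = (10, 8, 9, 3, 2, 6, 11, 1, 5, 7, 4).

Rothe diagram D(w) (35 cells), 7 SE-corners (essential conditions):

[(1, 9, 0), (3, 7, 0), (4, 2, 0), (7, 1, 0), (7, 5, 2), (7, 7, 3), (10, 4, 3)]


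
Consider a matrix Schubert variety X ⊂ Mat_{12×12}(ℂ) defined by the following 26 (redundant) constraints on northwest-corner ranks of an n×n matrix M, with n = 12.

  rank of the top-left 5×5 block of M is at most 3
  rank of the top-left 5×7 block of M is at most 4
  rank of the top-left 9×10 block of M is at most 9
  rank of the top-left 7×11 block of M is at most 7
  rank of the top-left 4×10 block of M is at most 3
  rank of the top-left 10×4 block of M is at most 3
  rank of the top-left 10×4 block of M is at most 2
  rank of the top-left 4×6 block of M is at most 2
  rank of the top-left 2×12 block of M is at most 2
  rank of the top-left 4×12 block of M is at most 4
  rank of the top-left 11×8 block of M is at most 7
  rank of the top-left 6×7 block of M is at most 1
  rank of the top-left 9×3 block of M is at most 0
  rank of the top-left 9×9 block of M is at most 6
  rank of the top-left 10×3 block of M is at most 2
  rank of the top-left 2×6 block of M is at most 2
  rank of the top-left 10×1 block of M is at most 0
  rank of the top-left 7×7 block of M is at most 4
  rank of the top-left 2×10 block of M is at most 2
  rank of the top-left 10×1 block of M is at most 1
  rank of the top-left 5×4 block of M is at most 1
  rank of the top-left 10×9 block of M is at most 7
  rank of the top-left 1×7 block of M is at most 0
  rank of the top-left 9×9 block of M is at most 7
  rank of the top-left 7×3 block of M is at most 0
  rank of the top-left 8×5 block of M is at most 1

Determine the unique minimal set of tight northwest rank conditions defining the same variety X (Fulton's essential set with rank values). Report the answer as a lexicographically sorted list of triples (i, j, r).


Recovering R(i,j) via the rank-extension bound from the 26 conditions:

  R[1]: 0  0  0  0  0  0  0  1  1  1  1  1
  R[2]: 0  0  0  1  1  1  1  2  2  2  2  2
  R[3]: 0  0  0  1  1  1  1  2  3  3  3  3
  R[4]: 0  0  0  1  1  1  1  2  3  3  4  4
  R[5]: 0  0  0  1  1  1  1  2  3  4  5  5
  R[6]: 0  0  0  1  1  1  1  2  3  4  5  6
  R[7]: 0  0  0  1  1  2  2  3  4  5  6  7
  R[8]: 0  0  0  1  1  2  3  4  5  6  7  8
  R[9]: 0  0  0  1  2  3  4  5  6  7  8  9
  R[10]: 0  1  1  2  3  4  5  6  7  8  9  10
  R[11]: 1  2  2  3  4  5  6  7  8  9  10  11
  R[12]: 1  2  3  4  5  6  7  8  9  10  11  12

giving w = (8, 4, 9, 11, 10, 12, 6, 7, 5, 2, 1, 3) via Δ²R.

D(w) has 47 cells with 6 SE-corners; essential set:

[(1, 7, 0), (4, 10, 3), (6, 7, 1), (8, 5, 1), (9, 3, 0), (10, 1, 0)]


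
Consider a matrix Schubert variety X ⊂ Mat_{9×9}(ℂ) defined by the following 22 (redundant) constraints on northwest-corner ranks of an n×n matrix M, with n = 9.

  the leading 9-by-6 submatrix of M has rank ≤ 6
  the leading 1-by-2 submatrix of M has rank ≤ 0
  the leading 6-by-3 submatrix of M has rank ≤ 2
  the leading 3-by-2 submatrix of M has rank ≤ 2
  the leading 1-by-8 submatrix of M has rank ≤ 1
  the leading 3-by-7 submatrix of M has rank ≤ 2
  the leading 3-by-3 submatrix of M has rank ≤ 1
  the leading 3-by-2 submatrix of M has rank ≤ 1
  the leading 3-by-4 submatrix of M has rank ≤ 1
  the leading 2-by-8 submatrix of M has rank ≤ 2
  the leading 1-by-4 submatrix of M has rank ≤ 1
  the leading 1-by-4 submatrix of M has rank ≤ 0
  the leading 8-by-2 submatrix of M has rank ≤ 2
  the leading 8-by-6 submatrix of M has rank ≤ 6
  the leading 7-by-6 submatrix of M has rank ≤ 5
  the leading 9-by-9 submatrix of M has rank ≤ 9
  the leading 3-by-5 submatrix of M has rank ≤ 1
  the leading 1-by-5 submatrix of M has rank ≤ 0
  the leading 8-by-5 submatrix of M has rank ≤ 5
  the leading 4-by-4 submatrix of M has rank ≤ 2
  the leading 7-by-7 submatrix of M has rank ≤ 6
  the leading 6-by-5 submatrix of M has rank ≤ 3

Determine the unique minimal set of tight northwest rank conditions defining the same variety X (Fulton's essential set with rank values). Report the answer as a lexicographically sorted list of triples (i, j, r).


Reconstructing r_w from the 22 given conditions:

  i=1: 0, 0, 0, 0, 0, 1, 1, 1, 1
  i=2: 1, 1, 1, 1, 1, 2, 2, 2, 2
  i=3: 1, 1, 1, 1, 1, 2, 2, 3, 3
  i=4: 1, 2, 2, 2, 2, 3, 3, 4, 4
  i=5: 1, 2, 2, 3, 3, 4, 4, 5, 5
  i=6: 1, 2, 2, 3, 3, 4, 5, 6, 6
  i=7: 1, 2, 3, 4, 4, 5, 6, 7, 7
  i=8: 1, 2, 3, 4, 5, 6, 7, 8, 8
  i=9: 1, 2, 3, 4, 5, 6, 7, 8, 9

so w = (6, 1, 8, 2, 4, 7, 3, 5, 9).

5 SE-corners of the 13-cell Rothe diagram give Ess(w):

[(1, 5, 0), (3, 5, 1), (3, 7, 2), (6, 3, 2), (6, 5, 3)]


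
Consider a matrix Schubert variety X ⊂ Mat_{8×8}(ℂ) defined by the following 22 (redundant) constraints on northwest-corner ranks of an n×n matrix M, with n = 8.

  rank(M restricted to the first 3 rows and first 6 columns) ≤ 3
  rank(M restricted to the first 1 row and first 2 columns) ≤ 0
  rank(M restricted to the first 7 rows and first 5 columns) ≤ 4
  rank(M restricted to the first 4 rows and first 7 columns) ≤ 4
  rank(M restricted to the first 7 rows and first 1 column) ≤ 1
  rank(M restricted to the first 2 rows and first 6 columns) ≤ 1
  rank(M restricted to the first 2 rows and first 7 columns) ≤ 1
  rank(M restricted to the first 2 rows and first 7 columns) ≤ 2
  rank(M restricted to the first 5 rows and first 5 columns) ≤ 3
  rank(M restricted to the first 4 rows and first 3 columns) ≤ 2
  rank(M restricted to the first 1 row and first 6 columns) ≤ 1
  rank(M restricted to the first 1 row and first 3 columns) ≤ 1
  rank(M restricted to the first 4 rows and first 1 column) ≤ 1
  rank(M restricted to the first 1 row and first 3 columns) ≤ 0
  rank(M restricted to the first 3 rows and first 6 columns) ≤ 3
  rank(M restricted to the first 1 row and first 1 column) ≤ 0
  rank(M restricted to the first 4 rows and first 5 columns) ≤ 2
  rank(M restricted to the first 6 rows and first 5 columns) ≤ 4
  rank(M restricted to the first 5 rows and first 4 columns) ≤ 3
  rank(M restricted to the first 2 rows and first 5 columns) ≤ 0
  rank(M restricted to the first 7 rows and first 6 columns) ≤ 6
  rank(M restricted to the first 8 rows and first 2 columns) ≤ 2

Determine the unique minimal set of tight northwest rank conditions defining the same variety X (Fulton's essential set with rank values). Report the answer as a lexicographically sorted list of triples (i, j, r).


Computing R[i][j] = min implied NW-rank bound (n=8, 22 conditions):

  i=1: 0  0  0  0  0  1  1  1
  i=2: 0  0  0  0  0  1  1  2
  i=3: 1  1  1  1  1  2  2  3
  i=4: 1  2  2  2  2  3  3  4
  i=5: 1  2  3  3  3  4  4  5
  i=6: 1  2  3  4  4  5  5  6
  i=7: 1  2  3  4  4  5  6  7
  i=8: 1  2  3  4  5  6  7  8

giving w = (6, 8, 1, 2, 3, 4, 7, 5) via Δ²R.

|D(w)|=12, |Ess(w)|=3:

[(2, 5, 0), (2, 7, 1), (7, 5, 4)]
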